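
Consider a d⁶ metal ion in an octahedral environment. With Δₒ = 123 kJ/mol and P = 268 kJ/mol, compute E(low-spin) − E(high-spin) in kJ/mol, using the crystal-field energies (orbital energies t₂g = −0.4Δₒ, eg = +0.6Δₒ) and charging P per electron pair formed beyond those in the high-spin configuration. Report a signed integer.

High-spin d⁶ fills as t₂g⁴ eg² with CFSE 4(−0.4) + 2(+0.6) = -0.4Δₒ = -49 kJ/mol.
Low-spin t₂g⁶ eg⁰ gives -2.4Δₒ = -295 kJ/mol, but forming 2 extra pairs costs 2P = 536 kJ/mol, so E(LS) = -295 + 536 = 241 kJ/mol.
E(LS) − E(HS) = 241 − (-49) = 290 kJ/mol.

290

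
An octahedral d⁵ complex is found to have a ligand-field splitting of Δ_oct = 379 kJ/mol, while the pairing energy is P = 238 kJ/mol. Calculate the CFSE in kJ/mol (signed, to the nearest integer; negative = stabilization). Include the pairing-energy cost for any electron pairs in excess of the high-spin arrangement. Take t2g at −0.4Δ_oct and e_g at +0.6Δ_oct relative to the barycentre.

-282

Here Δ_oct > P (379 > 238), so the low-spin state is favoured.
That gives t2g^5 e_g^0.
Orbital CFSE = -2.0Δ_oct = -2.0 × 379 = -758 kJ/mol.
Excess pairs vs high-spin: 2 − 0 = 2; pairing cost = +476 kJ/mol.
Net CFSE = -758 + 476 = -282 kJ/mol.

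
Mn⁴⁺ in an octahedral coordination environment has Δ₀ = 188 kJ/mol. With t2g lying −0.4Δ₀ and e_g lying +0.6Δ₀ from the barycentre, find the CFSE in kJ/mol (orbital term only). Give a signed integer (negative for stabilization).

-226

Mn is in group 7, so Mn⁴⁺ is d³ (7 − 4 = 3).
For octahedral d³ the high- and low-spin configurations coincide.
Electron filling gives t2g^3 e_g^0.
The orbital stabilization is -1.2Δ₀ = -1.2 × 188 = -226 kJ/mol.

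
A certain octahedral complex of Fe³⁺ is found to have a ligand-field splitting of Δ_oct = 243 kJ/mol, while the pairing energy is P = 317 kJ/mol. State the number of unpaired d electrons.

5

Fe is in group 8, so Fe³⁺ is d⁵ (8 − 3 = 5).
Δ_oct < P, so pairing is avoided: the ground state is high-spin.
Filling d⁵ accordingly: t₂g³ eg².
Unpaired electrons: 5.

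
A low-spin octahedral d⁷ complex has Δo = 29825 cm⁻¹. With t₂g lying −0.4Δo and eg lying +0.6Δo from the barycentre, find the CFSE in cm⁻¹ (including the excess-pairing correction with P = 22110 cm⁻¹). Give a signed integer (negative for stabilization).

Electron filling gives t₂g⁶ eg¹.
Orbital CFSE = 6(-0.4) + 1(0.6) = -1.8Δo = -1.8 × 29825 = -53685 cm⁻¹.
Relative to high-spin t₂g⁵ eg² (2 paired), the low-spin configuration has 1 additional pair, contributing +1 × 22110 = +22110 cm⁻¹.
Overall CFSE = -53685 + 22110 = -31575 cm⁻¹.

-31575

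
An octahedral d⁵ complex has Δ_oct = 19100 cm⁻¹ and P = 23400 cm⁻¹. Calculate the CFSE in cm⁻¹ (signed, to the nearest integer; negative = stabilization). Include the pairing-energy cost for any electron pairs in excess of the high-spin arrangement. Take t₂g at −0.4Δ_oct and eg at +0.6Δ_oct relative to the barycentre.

Here Δ_oct < P (19100 < 23400), so the high-spin state is favoured.
Configuration: t₂g³ eg².
Orbital CFSE = 0.0Δ_oct = 0.0 × 19100 = 0 cm⁻¹.
High-spin has no excess pairs, so no pairing correction applies.

0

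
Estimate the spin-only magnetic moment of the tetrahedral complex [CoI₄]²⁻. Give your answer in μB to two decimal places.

Each I⁻ contributes -1; 4 × (-1) = -4. With overall charge -2, Co is in the +2 oxidation state.
Co is in group 9, so Co²⁺ is d⁷ (9 − 2 = 7).
With tetrahedral geometry the complex is necessarily high-spin.
Configuration: e⁴ t₂³ → 3 unpaired electrons.
μ(spin-only) = √[3(3+2)] = √15 ≈ 3.87 μB.

3.87 μB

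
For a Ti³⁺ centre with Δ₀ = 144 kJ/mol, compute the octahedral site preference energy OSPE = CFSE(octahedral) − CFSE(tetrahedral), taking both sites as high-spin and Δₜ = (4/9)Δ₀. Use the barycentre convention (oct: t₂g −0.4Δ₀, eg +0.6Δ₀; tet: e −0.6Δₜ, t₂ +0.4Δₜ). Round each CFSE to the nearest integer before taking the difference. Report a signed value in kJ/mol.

-20

Group 4 minus oxidation state +3 gives a d¹ configuration for Ti³⁺.
Octahedral (high-spin): t₂g¹ eg⁰, CFSE = 1(−0.4) + 0(+0.6) = -0.4Δ₀ = -0.4 × 144 = -58 kJ/mol.
In a tetrahedral site the filling is e¹ t₂⁰: CFSE(tet) = -0.6Δₜ = -0.6 × (4/9)(144) = -38 kJ/mol.
Subtracting, OSPE = -58 − (-38) = -20 kJ/mol.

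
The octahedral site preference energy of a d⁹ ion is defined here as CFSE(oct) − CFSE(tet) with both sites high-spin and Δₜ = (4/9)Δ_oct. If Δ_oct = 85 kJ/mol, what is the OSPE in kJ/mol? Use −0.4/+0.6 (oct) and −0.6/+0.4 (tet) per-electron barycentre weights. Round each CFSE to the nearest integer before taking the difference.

In an octahedral site d⁹ (HS) is t2g^6 e_g^3, giving CFSE(oct) = -0.6Δ_oct = -51 kJ/mol.
Tetrahedral e^4 t2^5 gives -0.4Δₜ = -0.4 × (4/9) × 85 = -15 kJ/mol.
OSPE = CFSE(oct) − CFSE(tet) = -51 − (-15) = -36 kJ/mol.

-36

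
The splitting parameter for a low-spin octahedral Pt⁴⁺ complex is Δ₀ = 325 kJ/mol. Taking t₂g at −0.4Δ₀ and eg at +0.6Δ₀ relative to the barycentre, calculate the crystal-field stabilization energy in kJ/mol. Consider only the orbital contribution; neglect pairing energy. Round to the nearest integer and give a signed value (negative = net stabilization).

Pt is in group 10, so Pt⁴⁺ is d⁶ (10 − 4 = 6).
Electron filling gives t₂g⁶ eg⁰.
CFSE(orbital) = 6×(-0.4Δ₀) + 0×(0.6Δ₀) = -2.4Δ₀; with Δ₀ = 325 kJ/mol that is -780 kJ/mol.

-780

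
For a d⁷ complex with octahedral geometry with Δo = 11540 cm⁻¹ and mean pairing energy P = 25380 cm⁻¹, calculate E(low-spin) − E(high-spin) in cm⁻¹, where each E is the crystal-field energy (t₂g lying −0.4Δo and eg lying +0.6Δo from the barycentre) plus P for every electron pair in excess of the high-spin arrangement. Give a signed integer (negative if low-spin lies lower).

13840

High-spin: t₂g⁵ eg², CFSE = -0.8Δo = -9232 cm⁻¹.
Low-spin: t₂g⁶ eg¹, orbital CFSE = -1.8Δo = -20772 cm⁻¹; plus 1 excess pair × P = +25380 cm⁻¹; total 4608 cm⁻¹.
E(LS) − E(HS) = 4608 − (-9232) = 13840 cm⁻¹.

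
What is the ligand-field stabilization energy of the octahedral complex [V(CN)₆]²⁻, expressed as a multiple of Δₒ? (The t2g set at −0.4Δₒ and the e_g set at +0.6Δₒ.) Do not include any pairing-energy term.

Each CN⁻ contributes -1; 6 × (-1) = -6. With overall charge -2, V is in the +4 oxidation state.
V sits in group 5; removing 4 electrons leaves V⁴⁺ with 5 − 4 = 1 d electrons.
Configuration: t2g^1 e_g^0.
CFSE = 1(-0.4Δₒ) + 0(0.6Δₒ) = -0.4Δₒ + 0.0Δₒ = -0.4Δₒ.

-0.4 Δₒ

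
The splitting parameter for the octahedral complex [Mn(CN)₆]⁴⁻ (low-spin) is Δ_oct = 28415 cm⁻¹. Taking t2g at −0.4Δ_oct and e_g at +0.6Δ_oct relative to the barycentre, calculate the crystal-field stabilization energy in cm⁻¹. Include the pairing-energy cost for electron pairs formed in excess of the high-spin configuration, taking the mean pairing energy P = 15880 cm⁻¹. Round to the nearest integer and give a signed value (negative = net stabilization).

Each CN⁻ contributes -1; 6 × (-1) = -6. With overall charge -4, Mn is in the +2 oxidation state.
Group 7 minus oxidation state +2 gives a d⁵ configuration for Mn²⁺.
The d⁵ electrons fill as t2g^5 e_g^0.
The orbital stabilization is -2.0Δ_oct = -2.0 × 28415 = -56830 cm⁻¹.
High-spin d⁵ would be t2g^3 e_g^2 with 0 pairs; low-spin has 2, so 2 excess pairs cost +2P = +31760 cm⁻¹.
Overall CFSE = -56830 + 31760 = -25070 cm⁻¹.

-25070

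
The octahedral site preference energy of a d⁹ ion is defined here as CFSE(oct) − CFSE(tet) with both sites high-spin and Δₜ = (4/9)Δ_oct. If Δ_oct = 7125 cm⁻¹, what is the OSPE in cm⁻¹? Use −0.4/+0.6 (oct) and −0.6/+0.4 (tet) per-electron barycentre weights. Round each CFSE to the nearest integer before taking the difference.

In an octahedral site d⁹ (HS) is t₂g⁶ eg³, giving CFSE(oct) = -0.6Δ_oct = -4275 cm⁻¹.
Tetrahedral: e⁴ t₂⁵, CFSE = 4(−0.6) + 5(+0.4) = -0.4Δₜ = -0.4 × (4/9) × 7125 = -1267 cm⁻¹.
Subtracting, OSPE = -4275 − (-1267) = -3008 cm⁻¹.

-3008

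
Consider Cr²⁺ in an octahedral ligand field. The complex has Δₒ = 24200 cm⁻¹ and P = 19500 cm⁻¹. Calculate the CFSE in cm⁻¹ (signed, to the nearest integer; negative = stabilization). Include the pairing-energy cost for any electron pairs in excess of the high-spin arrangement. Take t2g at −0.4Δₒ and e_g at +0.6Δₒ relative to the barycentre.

Group 6 minus oxidation state +2 gives a d⁴ configuration for Cr²⁺.
With Δₒ > P the complex is low-spin.
Filling d⁴ accordingly: t2g^4 e_g^0.
Orbital CFSE = -1.6Δₒ = -1.6 × 24200 = -38720 cm⁻¹.
Excess pairs vs high-spin: 1 − 0 = 1; pairing cost = +19500 cm⁻¹.
Net CFSE = -38720 + 19500 = -19220 cm⁻¹.

-19220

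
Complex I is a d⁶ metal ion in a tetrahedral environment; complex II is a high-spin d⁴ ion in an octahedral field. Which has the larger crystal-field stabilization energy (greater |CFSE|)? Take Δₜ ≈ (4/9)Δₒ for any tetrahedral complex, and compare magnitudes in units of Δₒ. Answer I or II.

II

I: With tetrahedral geometry the complex is necessarily high-spin; e^3 t2^3, CFSE = -0.6Δₜ ≈ -0.27Δₒ.
II: t₂g³ eg¹, CFSE = -0.6Δₒ.
So II has the larger |CFSE|.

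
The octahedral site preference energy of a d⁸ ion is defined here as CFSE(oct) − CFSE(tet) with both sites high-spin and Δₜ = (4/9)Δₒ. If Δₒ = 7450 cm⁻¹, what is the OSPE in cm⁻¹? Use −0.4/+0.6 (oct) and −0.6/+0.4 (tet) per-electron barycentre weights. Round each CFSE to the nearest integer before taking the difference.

-6291

Octahedral (high-spin): t₂g⁶ eg², CFSE = 6(−0.4) + 2(+0.6) = -1.2Δₒ = -1.2 × 7450 = -8940 cm⁻¹.
Tetrahedral: e⁴ t₂⁴, CFSE = 4(−0.6) + 4(+0.4) = -0.8Δₜ = -0.8 × (4/9) × 7450 = -2649 cm⁻¹.
OSPE = -8940 − (-2649) = -6291 cm⁻¹.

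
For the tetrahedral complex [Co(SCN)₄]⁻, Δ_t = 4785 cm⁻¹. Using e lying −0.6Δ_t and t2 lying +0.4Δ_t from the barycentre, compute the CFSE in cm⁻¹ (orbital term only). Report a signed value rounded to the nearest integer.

-2871

Each SCN⁻ contributes -1; 4 × (-1) = -4. With overall charge -1, Co is in the +3 oxidation state.
Co is in group 9, so Co³⁺ is d⁶ (9 − 3 = 6).
Tetrahedral splitting is small, so the complex is high-spin.
Electron filling gives e^3 t2^3.
The orbital stabilization is -0.6Δ_t = -0.6 × 4785 = -2871 cm⁻¹.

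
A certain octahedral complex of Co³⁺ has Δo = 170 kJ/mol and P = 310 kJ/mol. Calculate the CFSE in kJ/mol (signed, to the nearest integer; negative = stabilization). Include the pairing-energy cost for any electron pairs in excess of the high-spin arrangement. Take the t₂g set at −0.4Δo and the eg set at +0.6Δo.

Co³⁺: group 9, so d-count = 9 − 3 = 6.
Since Δo = 170 kJ/mol < P = 310 kJ/mol, the complex adopts the high-spin configuration.
Filling d⁶ accordingly: t₂g⁴ eg².
Orbital CFSE = -0.4Δo = -0.4 × 170 = -68 kJ/mol.
High-spin has no excess pairs, so no pairing correction applies.

-68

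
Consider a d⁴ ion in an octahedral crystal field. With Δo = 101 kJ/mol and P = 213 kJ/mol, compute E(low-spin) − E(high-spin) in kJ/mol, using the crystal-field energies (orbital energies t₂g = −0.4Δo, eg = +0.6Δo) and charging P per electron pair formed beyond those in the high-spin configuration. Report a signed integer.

112

In the high-spin limit (t₂g³ eg¹) the orbital term is -0.6Δo = -61 kJ/mol, with no excess pairing.
Low-spin: t₂g⁴ eg⁰, orbital CFSE = -1.6Δo = -162 kJ/mol; plus 1 excess pair × P = +213 kJ/mol; total 51 kJ/mol.
E(LS) − E(HS) = 51 − (-61) = 112 kJ/mol.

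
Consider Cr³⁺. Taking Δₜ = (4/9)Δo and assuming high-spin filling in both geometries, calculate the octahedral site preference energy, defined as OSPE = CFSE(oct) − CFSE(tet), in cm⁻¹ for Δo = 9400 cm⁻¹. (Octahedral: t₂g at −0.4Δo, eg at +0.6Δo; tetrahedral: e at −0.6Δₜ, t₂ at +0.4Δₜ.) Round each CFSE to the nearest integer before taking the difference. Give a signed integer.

Cr³⁺: group 6, so d-count = 6 − 3 = 3.
Octahedral high-spin t2g^3 e_g^0: CFSE = -1.2 × 9400 = -11280 cm⁻¹.
Tetrahedral e^2 t2^1 gives -0.8Δₜ = -0.8 × (4/9) × 9400 = -3342 cm⁻¹.
Subtracting, OSPE = -11280 − (-3342) = -7938 cm⁻¹.

-7938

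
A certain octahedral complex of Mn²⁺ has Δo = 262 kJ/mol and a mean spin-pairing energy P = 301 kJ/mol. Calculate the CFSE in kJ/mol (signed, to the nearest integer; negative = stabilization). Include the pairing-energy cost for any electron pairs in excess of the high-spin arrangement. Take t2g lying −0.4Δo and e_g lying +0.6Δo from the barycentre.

Mn sits in group 7; removing 2 electrons leaves Mn²⁺ with 7 − 2 = 5 d electrons.
With Δo < P the complex is high-spin.
Filling d⁵ accordingly: t2g^3 e_g^2.
Orbital CFSE = 0.0Δo = 0.0 × 262 = 0 kJ/mol.
High-spin has no excess pairs, so no pairing correction applies.

0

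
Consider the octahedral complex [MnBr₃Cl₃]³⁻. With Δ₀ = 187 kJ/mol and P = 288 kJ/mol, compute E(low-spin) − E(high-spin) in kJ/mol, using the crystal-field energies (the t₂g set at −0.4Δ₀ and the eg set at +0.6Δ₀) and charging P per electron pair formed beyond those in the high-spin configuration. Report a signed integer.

Ligand charges: 3×(-1) from Br⁻ and 3×(-1) from Cl⁻ sum to -6; with overall charge -3, Mn is +3.
Mn is in group 7, so Mn³⁺ is d⁴ (7 − 3 = 4).
High-spin d⁴ fills as t₂g³ eg¹ with CFSE 3(−0.4) + 1(+0.6) = -0.6Δ₀ = -112 kJ/mol.
Low-spin t₂g⁴ eg⁰ gives -1.6Δ₀ = -299 kJ/mol, but forming 1 extra pair costs 1P = 288 kJ/mol, so E(LS) = -299 + 288 = -11 kJ/mol.
The difference is -11 − (-112) = 101 kJ/mol, so high-spin lies lower.

101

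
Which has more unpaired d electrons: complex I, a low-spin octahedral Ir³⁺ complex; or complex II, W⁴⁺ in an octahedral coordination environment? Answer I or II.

II

I: Ir is in group 9, so Ir³⁺ is d⁶ (9 − 3 = 6); t2g^6 e_g^0 → 0 unpaired.
II: Group 6 minus oxidation state +4 gives a d² configuration for W⁴⁺; t2g^2 e_g^0 → 2 unpaired.
So II has more unpaired electrons.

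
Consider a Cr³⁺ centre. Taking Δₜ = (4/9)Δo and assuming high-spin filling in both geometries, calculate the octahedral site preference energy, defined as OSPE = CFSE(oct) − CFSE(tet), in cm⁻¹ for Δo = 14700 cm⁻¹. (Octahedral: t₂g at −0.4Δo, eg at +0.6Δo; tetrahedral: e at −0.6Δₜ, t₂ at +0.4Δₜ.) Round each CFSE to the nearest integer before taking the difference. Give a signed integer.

-12413

Cr³⁺: group 6, so d-count = 6 − 3 = 3.
Octahedral (high-spin): t2g^3 e_g^0, CFSE = 3(−0.4) + 0(+0.6) = -1.2Δo = -1.2 × 14700 = -17640 cm⁻¹.
In a tetrahedral site the filling is e^2 t2^1: CFSE(tet) = -0.8Δₜ = -0.8 × (4/9)(14700) = -5227 cm⁻¹.
Subtracting, OSPE = -17640 − (-5227) = -12413 cm⁻¹.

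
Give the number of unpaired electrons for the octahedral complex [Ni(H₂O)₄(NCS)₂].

Ligand charges: 4×(+0) from H₂O and 2×(-1) from NCS⁻ sum to -2; with overall charge +0, Ni is +2.
Ni sits in group 10; removing 2 electrons leaves Ni²⁺ with 10 − 2 = 8 d electrons.
Configuration: t2g^6 e_g^2, giving 2 unpaired electrons.

2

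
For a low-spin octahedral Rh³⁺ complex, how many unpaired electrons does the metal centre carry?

0

Group 9 minus oxidation state +3 gives a d⁶ configuration for Rh³⁺.
Configuration: t2g^6 e_g^0, giving 0 unpaired electrons.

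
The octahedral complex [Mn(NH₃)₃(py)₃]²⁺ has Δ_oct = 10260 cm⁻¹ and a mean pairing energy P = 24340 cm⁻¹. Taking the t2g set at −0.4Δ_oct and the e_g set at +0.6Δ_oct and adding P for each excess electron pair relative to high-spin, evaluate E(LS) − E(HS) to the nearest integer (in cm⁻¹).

28160

Ligand charges: 3×(+0) from NH₃ and 3×(+0) from py sum to +0; with overall charge +2, Mn is +2.
Group 7 minus oxidation state +2 gives a d⁵ configuration for Mn²⁺.
High-spin: t2g^3 e_g^2, CFSE = 0.0Δ_oct = 0 cm⁻¹.
Low-spin: t2g^5 e_g^0, orbital CFSE = -2.0Δ_oct = -20520 cm⁻¹; plus 2 excess pairs × P = +48680 cm⁻¹; total 28160 cm⁻¹.
E(LS) − E(HS) = 28160 − (0) = 28160 cm⁻¹.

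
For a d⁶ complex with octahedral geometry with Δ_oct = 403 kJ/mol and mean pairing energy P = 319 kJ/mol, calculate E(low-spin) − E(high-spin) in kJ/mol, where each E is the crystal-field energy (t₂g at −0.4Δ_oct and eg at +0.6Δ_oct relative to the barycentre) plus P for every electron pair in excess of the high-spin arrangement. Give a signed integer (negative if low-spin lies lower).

-168

High-spin: t₂g⁴ eg², CFSE = -0.4Δ_oct = -161 kJ/mol.
Low-spin t₂g⁶ eg⁰ gives -2.4Δ_oct = -967 kJ/mol, but forming 2 extra pairs costs 2P = 638 kJ/mol, so E(LS) = -967 + 638 = -329 kJ/mol.
The difference is -329 − (-161) = -168 kJ/mol, so low-spin lies lower.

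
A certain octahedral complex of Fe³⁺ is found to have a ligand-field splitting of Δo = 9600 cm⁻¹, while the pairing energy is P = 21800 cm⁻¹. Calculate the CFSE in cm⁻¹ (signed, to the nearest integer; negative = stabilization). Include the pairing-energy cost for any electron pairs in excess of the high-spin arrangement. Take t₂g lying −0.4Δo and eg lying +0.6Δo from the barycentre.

Fe sits in group 8; removing 3 electrons leaves Fe³⁺ with 8 − 3 = 5 d electrons.
Δo < P, so pairing is avoided: the ground state is high-spin.
Configuration: t₂g³ eg².
Orbital CFSE = 0.0Δo = 0.0 × 9600 = 0 cm⁻¹.
High-spin has no excess pairs, so no pairing correction applies.

0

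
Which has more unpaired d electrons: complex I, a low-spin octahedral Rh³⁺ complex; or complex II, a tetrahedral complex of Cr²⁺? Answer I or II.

II

I: Rh³⁺: group 9, so d-count = 9 − 3 = 6; t₂g⁶ eg⁰ → 0 unpaired.
II: Cr is in group 6, so Cr²⁺ is d⁴ (6 − 2 = 4); Tetrahedral fields are weak (Δₜ ≈ 4/9 Δₒ), so electrons fill high-spin; e^2 t2^2 → 4 unpaired.
So II has more unpaired electrons.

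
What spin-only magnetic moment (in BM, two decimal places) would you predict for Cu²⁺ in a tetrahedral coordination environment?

Group 11 minus oxidation state +2 gives a d⁹ configuration for Cu²⁺.
With tetrahedral geometry the complex is necessarily high-spin.
Configuration: e⁴ t₂⁵ → 1 unpaired electron.
μ(spin-only) = √[1(1+2)] = √3 ≈ 1.73 BM.

1.73 BM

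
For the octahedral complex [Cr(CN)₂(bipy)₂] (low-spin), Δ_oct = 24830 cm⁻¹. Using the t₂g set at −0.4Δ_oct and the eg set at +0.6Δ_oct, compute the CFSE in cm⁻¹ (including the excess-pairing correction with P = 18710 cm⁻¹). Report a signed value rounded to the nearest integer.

-21018

Ligand charges: 2×(-1) from CN⁻ and 2×(+0) from bipy sum to -2; with overall charge +0, Cr is +2.
Group 6 minus oxidation state +2 gives a d⁴ configuration for Cr²⁺.
Configuration: t₂g⁴ eg⁰.
The orbital stabilization is -1.6Δ_oct = -1.6 × 24830 = -39728 cm⁻¹.
High-spin d⁴ would be t₂g³ eg¹ with 0 pairs; low-spin has 1, so 1 excess pair costs +1P = +18710 cm⁻¹.
Overall CFSE = -39728 + 18710 = -21018 cm⁻¹.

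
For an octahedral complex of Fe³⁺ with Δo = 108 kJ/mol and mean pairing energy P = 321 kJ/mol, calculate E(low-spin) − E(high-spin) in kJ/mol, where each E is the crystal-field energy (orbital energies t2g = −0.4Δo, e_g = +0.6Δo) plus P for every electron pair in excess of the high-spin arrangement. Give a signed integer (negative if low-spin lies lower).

Fe is in group 8, so Fe³⁺ is d⁵ (8 − 3 = 5).
High-spin d⁵ fills as t2g^3 e_g^2 with CFSE 3(−0.4) + 2(+0.6) = 0.0Δo = 0 kJ/mol.
Low-spin: t2g^5 e_g^0, orbital CFSE = -2.0Δo = -216 kJ/mol; plus 2 excess pairs × P = +642 kJ/mol; total 426 kJ/mol.
The difference is 426 − (0) = 426 kJ/mol, so high-spin lies lower.

426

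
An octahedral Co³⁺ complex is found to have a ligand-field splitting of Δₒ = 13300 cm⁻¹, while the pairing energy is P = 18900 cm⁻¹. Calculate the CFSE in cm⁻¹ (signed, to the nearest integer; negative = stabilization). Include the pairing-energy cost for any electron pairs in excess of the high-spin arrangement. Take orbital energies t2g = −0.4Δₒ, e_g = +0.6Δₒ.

Co is in group 9, so Co³⁺ is d⁶ (9 − 3 = 6).
Here Δₒ < P (13300 < 18900), so the high-spin state is favoured.
Configuration: t2g^4 e_g^2.
Orbital CFSE = -0.4Δₒ = -0.4 × 13300 = -5320 cm⁻¹.
High-spin has no excess pairs, so no pairing correction applies.

-5320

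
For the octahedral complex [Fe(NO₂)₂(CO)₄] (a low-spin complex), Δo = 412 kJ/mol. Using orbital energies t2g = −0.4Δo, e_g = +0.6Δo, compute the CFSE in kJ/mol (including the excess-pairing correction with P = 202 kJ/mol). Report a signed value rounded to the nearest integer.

Ligand charges: 2×(-1) from NO₂⁻ and 4×(+0) from CO sum to -2; with overall charge +0, Fe is +2.
Fe is in group 8, so Fe²⁺ is d⁶ (8 − 2 = 6).
Configuration: t2g^6 e_g^0.
CFSE(orbital) = 6×(-0.4Δo) + 0×(0.6Δo) = -2.4Δo; with Δo = 412 kJ/mol that is -989 kJ/mol.
Relative to high-spin t2g^4 e_g^2 (1 paired), the low-spin configuration has 2 additional pairs, contributing +2 × 202 = +404 kJ/mol.
Combining: -989 + 404 = -585 kJ/mol.

-585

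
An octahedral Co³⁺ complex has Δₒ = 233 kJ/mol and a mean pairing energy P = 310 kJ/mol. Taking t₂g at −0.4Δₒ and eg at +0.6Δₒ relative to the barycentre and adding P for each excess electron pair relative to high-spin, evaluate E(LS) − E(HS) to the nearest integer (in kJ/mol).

Co sits in group 9; removing 3 electrons leaves Co³⁺ with 9 − 3 = 6 d electrons.
High-spin d⁶ fills as t₂g⁴ eg² with CFSE 4(−0.4) + 2(+0.6) = -0.4Δₒ = -93 kJ/mol.
Low-spin t₂g⁶ eg⁰ gives -2.4Δₒ = -559 kJ/mol, but forming 2 extra pairs costs 2P = 620 kJ/mol, so E(LS) = -559 + 620 = 61 kJ/mol.
Thus E(LS) − E(HS) = 154 kJ/mol.

154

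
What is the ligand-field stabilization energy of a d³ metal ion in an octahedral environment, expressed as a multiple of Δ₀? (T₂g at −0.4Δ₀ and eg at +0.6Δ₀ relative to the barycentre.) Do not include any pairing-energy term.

Configuration: t₂g³ eg⁰.
CFSE = 3(-0.4Δ₀) + 0(0.6Δ₀) = -1.2Δ₀ + 0.0Δ₀ = -1.2Δ₀.

-1.2 Δ₀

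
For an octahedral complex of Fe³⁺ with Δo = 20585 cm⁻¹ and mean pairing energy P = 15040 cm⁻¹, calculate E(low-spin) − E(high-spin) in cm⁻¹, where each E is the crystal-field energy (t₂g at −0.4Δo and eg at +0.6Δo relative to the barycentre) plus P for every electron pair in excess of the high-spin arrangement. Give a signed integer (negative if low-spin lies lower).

Fe sits in group 8; removing 3 electrons leaves Fe³⁺ with 8 − 3 = 5 d electrons.
High-spin d⁵ fills as t₂g³ eg² with CFSE 3(−0.4) + 2(+0.6) = 0.0Δo = 0 cm⁻¹.
Low-spin: t₂g⁵ eg⁰, orbital CFSE = -2.0Δo = -41170 cm⁻¹; plus 2 excess pairs × P = +30080 cm⁻¹; total -11090 cm⁻¹.
The difference is -11090 − (0) = -11090 cm⁻¹, so low-spin lies lower.

-11090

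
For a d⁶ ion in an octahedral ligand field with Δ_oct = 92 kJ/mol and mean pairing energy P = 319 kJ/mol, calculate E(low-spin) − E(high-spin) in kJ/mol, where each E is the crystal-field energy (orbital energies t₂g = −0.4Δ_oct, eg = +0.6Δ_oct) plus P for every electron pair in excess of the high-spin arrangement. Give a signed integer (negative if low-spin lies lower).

454

High-spin d⁶ fills as t₂g⁴ eg² with CFSE 4(−0.4) + 2(+0.6) = -0.4Δ_oct = -37 kJ/mol.
For low-spin the configuration is t₂g⁶ eg⁰: orbital energy -2.4 × 92 = -221 kJ/mol, and 2 additional pairs relative to high-spin add 638 kJ/mol, giving 417 kJ/mol.
The difference is 417 − (-37) = 454 kJ/mol, so high-spin lies lower.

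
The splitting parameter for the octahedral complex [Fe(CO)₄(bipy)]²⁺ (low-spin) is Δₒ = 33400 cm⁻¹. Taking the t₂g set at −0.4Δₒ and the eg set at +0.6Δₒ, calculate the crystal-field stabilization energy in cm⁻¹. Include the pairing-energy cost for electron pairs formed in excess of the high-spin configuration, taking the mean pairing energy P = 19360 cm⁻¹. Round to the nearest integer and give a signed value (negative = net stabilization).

Ligand charges: 4×(+0) from CO and 1×(+0) from bipy sum to +0; with overall charge +2, Fe is +2.
Fe sits in group 8; removing 2 electrons leaves Fe²⁺ with 8 − 2 = 6 d electrons.
The d⁶ electrons fill as t₂g⁶ eg⁰.
Orbital CFSE = 6(-0.4) + 0(0.6) = -2.4Δₒ = -2.4 × 33400 = -80160 cm⁻¹.
High-spin d⁶ would be t₂g⁴ eg² with 1 pair; low-spin has 3, so 2 excess pairs cost +2P = +38720 cm⁻¹.
Combining: -80160 + 38720 = -41440 cm⁻¹.

-41440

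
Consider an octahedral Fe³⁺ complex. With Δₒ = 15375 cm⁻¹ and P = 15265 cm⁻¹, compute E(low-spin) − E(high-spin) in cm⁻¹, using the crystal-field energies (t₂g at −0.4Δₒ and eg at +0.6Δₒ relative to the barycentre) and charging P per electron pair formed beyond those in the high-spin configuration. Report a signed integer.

Fe is in group 8, so Fe³⁺ is d⁵ (8 − 3 = 5).
In the high-spin limit (t₂g³ eg²) the orbital term is 0.0Δₒ = 0 cm⁻¹, with no excess pairing.
Low-spin: t₂g⁵ eg⁰, orbital CFSE = -2.0Δₒ = -30750 cm⁻¹; plus 2 excess pairs × P = +30530 cm⁻¹; total -220 cm⁻¹.
E(LS) − E(HS) = -220 − (0) = -220 cm⁻¹.

-220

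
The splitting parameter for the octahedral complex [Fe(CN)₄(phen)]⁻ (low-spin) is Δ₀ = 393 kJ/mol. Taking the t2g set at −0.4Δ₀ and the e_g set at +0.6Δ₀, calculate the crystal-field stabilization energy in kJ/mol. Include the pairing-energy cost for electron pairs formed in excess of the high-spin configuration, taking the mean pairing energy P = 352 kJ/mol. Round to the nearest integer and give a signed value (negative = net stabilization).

-82

Ligand charges: 4×(-1) from CN⁻ and 1×(+0) from phen sum to -4; with overall charge -1, Fe is +3.
Fe sits in group 8; removing 3 electrons leaves Fe³⁺ with 8 − 3 = 5 d electrons.
The d⁵ electrons fill as t2g^5 e_g^0.
Orbital CFSE = 5(-0.4) + 0(0.6) = -2.0Δ₀ = -2.0 × 393 = -786 kJ/mol.
Relative to high-spin t2g^3 e_g^2 (0 paired), the low-spin configuration has 2 additional pairs, contributing +2 × 352 = +704 kJ/mol.
Net CFSE = -786 + 704 = -82 kJ/mol.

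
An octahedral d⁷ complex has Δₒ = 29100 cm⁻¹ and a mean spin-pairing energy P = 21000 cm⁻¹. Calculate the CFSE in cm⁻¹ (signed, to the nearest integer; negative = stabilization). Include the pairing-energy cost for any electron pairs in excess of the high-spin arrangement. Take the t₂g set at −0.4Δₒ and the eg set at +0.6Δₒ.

Since Δₒ = 29100 cm⁻¹ > P = 21000 cm⁻¹, the complex adopts the low-spin configuration.
That gives t₂g⁶ eg¹.
Orbital CFSE = -1.8Δₒ = -1.8 × 29100 = -52380 cm⁻¹.
Excess pairs vs high-spin: 3 − 2 = 1; pairing cost = +21000 cm⁻¹.
Net CFSE = -52380 + 21000 = -31380 cm⁻¹.

-31380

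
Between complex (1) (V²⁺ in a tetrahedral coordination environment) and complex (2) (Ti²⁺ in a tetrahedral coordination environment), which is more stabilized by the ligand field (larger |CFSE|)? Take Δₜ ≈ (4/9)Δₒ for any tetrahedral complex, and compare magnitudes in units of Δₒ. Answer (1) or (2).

(2)

(1): V²⁺: group 5, so d-count = 5 − 2 = 3; Tetrahedral splitting is small, so the complex is high-spin; e^2 t2^1, CFSE = -0.8Δₜ ≈ -0.36Δₒ.
(2): Ti is in group 4, so Ti²⁺ is d² (4 − 2 = 2); With tetrahedral geometry the complex is necessarily high-spin; e² t₂⁰, CFSE = -1.2Δₜ ≈ -0.53Δₒ.
So (2) has the larger |CFSE|.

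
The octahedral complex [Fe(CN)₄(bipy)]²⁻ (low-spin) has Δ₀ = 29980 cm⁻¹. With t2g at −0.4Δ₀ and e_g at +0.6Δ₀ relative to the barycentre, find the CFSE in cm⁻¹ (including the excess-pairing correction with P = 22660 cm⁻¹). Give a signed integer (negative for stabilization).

Ligand charges: 4×(-1) from CN⁻ and 1×(+0) from bipy sum to -4; with overall charge -2, Fe is +2.
Fe²⁺: group 8, so d-count = 8 − 2 = 6.
Configuration: t2g^6 e_g^0.
CFSE(orbital) = 6×(-0.4Δ₀) + 0×(0.6Δ₀) = -2.4Δ₀; with Δ₀ = 29980 cm⁻¹ that is -71952 cm⁻¹.
High-spin d⁶ would be t2g^4 e_g^2 with 1 pair; low-spin has 3, so 2 excess pairs cost +2P = +45320 cm⁻¹.
Overall CFSE = -71952 + 45320 = -26632 cm⁻¹.

-26632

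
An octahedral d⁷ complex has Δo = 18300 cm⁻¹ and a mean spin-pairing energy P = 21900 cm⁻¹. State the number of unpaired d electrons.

3

Since Δo = 18300 cm⁻¹ < P = 21900 cm⁻¹, the complex adopts the high-spin configuration.
Configuration: t2g^5 e_g^2.
Unpaired electrons: 3.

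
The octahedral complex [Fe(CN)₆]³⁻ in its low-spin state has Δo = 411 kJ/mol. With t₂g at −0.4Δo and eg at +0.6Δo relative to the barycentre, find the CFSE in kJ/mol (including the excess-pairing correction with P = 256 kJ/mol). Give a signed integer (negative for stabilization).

-310

Each CN⁻ contributes -1; 6 × (-1) = -6. With overall charge -3, Fe is in the +3 oxidation state.
Fe is in group 8, so Fe³⁺ is d⁵ (8 − 3 = 5).
Electron filling gives t₂g⁵ eg⁰.
Orbital CFSE = 5(-0.4) + 0(0.6) = -2.0Δo = -2.0 × 411 = -822 kJ/mol.
High-spin d⁵ would be t₂g³ eg² with 0 pairs; low-spin has 2, so 2 excess pairs cost +2P = +512 kJ/mol.
Overall CFSE = -822 + 512 = -310 kJ/mol.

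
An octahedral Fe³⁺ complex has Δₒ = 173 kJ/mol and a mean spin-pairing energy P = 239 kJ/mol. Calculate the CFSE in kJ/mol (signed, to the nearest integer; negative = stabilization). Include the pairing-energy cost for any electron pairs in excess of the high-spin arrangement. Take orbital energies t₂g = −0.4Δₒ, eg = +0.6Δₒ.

0

Fe is in group 8, so Fe³⁺ is d⁵ (8 − 3 = 5).
Since Δₒ = 173 kJ/mol < P = 239 kJ/mol, the complex adopts the high-spin configuration.
That gives t₂g³ eg².
Orbital CFSE = 0.0Δₒ = 0.0 × 173 = 0 kJ/mol.
High-spin has no excess pairs, so no pairing correction applies.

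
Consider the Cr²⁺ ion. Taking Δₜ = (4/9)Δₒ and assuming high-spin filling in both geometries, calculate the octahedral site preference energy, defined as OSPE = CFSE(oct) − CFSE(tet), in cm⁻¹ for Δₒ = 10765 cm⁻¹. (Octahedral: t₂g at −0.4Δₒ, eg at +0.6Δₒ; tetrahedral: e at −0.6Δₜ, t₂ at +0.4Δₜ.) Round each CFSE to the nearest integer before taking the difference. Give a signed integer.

Cr is in group 6, so Cr²⁺ is d⁴ (6 − 2 = 4).
Octahedral high-spin t₂g³ eg¹: CFSE = -0.6 × 10765 = -6459 cm⁻¹.
Tetrahedral: e² t₂², CFSE = 2(−0.6) + 2(+0.4) = -0.4Δₜ = -0.4 × (4/9) × 10765 = -1914 cm⁻¹.
OSPE = CFSE(oct) − CFSE(tet) = -6459 − (-1914) = -4545 cm⁻¹.

-4545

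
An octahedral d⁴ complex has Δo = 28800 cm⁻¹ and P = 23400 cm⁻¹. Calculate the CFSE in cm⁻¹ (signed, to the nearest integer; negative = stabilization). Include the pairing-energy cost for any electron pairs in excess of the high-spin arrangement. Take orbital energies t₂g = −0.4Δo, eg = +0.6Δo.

Δo > P, so pairing is preferred: the ground state is low-spin.
Configuration: t₂g⁴ eg⁰.
Orbital CFSE = -1.6Δo = -1.6 × 28800 = -46080 cm⁻¹.
Excess pairs vs high-spin: 1 − 0 = 1; pairing cost = +23400 cm⁻¹.
Net CFSE = -46080 + 23400 = -22680 cm⁻¹.

-22680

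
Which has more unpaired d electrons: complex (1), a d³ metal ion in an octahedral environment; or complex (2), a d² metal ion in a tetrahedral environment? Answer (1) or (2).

(1)

(1): t₂g³ eg⁰ → 3 unpaired.
(2): Tetrahedral fields are weak (Δₜ ≈ 4/9 Δₒ), so electrons fill high-spin; e^2 t2^0 → 2 unpaired.
So (1) has more unpaired electrons.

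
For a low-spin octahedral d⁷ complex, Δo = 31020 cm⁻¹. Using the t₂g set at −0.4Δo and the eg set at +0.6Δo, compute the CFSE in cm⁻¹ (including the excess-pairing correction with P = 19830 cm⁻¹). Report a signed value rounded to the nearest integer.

-36006

Configuration: t₂g⁶ eg¹.
CFSE(orbital) = 6×(-0.4Δo) + 1×(0.6Δo) = -1.8Δo; with Δo = 31020 cm⁻¹ that is -55836 cm⁻¹.
Pairing penalty: 3 pairs vs 2 in the high-spin reference → 1 extra × P = 19830 cm⁻¹.
Combining: -55836 + 19830 = -36006 cm⁻¹.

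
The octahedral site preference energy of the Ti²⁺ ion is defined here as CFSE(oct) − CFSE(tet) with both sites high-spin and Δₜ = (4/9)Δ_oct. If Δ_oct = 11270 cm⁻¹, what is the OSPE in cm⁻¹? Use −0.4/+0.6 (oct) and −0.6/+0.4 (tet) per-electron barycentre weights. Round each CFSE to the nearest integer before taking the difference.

Ti is in group 4, so Ti²⁺ is d² (4 − 2 = 2).
Octahedral high-spin t2g^2 e_g^0: CFSE = -0.8 × 11270 = -9016 cm⁻¹.
In a tetrahedral site the filling is e^2 t2^0: CFSE(tet) = -1.2Δₜ = -1.2 × (4/9)(11270) = -6011 cm⁻¹.
OSPE = -9016 − (-6011) = -3005 cm⁻¹.

-3005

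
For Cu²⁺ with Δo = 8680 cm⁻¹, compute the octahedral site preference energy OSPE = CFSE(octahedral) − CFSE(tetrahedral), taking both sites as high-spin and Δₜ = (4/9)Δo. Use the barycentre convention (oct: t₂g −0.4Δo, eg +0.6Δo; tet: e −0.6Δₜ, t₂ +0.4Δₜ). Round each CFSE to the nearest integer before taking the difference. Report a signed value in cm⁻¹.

Cu is in group 11, so Cu²⁺ is d⁹ (11 − 2 = 9).
Octahedral high-spin t₂g⁶ eg³: CFSE = -0.6 × 8680 = -5208 cm⁻¹.
In a tetrahedral site the filling is e⁴ t₂⁵: CFSE(tet) = -0.4Δₜ = -0.4 × (4/9)(8680) = -1543 cm⁻¹.
Subtracting, OSPE = -5208 − (-1543) = -3665 cm⁻¹.

-3665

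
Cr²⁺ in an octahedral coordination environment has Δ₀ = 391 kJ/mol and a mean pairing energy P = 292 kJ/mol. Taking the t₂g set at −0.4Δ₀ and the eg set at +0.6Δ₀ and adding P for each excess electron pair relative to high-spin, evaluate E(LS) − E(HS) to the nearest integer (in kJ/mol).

-99

Group 6 minus oxidation state +2 gives a d⁴ configuration for Cr²⁺.
High-spin: t₂g³ eg¹, CFSE = -0.6Δ₀ = -235 kJ/mol.
Low-spin: t₂g⁴ eg⁰, orbital CFSE = -1.6Δ₀ = -626 kJ/mol; plus 1 excess pair × P = +292 kJ/mol; total -334 kJ/mol.
E(LS) − E(HS) = -334 − (-235) = -99 kJ/mol.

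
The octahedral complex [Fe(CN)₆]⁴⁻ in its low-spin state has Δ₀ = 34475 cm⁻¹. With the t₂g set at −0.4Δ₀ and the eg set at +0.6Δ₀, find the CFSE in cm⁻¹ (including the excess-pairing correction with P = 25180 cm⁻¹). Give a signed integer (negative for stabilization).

Each CN⁻ contributes -1; 6 × (-1) = -6. With overall charge -4, Fe is in the +2 oxidation state.
Fe²⁺: group 8, so d-count = 8 − 2 = 6.
Electron filling gives t₂g⁶ eg⁰.
CFSE(orbital) = 6×(-0.4Δ₀) + 0×(0.6Δ₀) = -2.4Δ₀; with Δ₀ = 34475 cm⁻¹ that is -82740 cm⁻¹.
Relative to high-spin t₂g⁴ eg² (1 paired), the low-spin configuration has 2 additional pairs, contributing +2 × 25180 = +50360 cm⁻¹.
Combining: -82740 + 50360 = -32380 cm⁻¹.

-32380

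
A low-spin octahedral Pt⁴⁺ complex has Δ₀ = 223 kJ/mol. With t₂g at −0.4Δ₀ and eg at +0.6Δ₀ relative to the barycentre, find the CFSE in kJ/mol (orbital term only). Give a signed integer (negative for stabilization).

-535

Group 10 minus oxidation state +4 gives a d⁶ configuration for Pt⁴⁺.
Configuration: t₂g⁶ eg⁰.
CFSE(orbital) = 6×(-0.4Δ₀) + 0×(0.6Δ₀) = -2.4Δ₀; with Δ₀ = 223 kJ/mol that is -535 kJ/mol.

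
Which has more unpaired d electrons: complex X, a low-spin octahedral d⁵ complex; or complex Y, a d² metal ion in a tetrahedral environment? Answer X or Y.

X: t2g^5 e_g^0 → 1 unpaired.
Y: Tetrahedral fields are weak (Δₜ ≈ 4/9 Δₒ), so electrons fill high-spin; e² t₂⁰ → 2 unpaired.
So Y has more unpaired electrons.

Y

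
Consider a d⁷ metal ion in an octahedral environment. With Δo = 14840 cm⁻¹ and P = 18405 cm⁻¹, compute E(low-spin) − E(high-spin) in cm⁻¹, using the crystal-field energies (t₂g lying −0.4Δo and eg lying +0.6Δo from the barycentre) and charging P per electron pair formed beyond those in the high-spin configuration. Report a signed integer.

3565

High-spin: t₂g⁵ eg², CFSE = -0.8Δo = -11872 cm⁻¹.
Low-spin t₂g⁶ eg¹ gives -1.8Δo = -26712 cm⁻¹, but forming 1 extra pair costs 1P = 18405 cm⁻¹, so E(LS) = -26712 + 18405 = -8307 cm⁻¹.
The difference is -8307 − (-11872) = 3565 cm⁻¹, so high-spin lies lower.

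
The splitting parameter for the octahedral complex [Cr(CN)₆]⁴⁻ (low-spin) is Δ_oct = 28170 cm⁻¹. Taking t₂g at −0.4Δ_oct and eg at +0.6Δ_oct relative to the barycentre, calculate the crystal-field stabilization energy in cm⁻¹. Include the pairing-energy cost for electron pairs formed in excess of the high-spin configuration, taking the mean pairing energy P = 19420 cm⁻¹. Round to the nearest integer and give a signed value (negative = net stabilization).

Each CN⁻ contributes -1; 6 × (-1) = -6. With overall charge -4, Cr is in the +2 oxidation state.
Cr is in group 6, so Cr²⁺ is d⁴ (6 − 2 = 4).
The d⁴ electrons fill as t₂g⁴ eg⁰.
The orbital stabilization is -1.6Δ_oct = -1.6 × 28170 = -45072 cm⁻¹.
High-spin d⁴ would be t₂g³ eg¹ with 0 pairs; low-spin has 1, so 1 excess pair costs +1P = +19420 cm⁻¹.
Overall CFSE = -45072 + 19420 = -25652 cm⁻¹.

-25652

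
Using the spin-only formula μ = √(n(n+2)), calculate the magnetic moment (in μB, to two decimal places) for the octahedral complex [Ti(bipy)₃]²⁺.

bipy is neutral, so the +2 overall charge sits on Ti: oxidation state +2.
Ti is in group 4, so Ti²⁺ is d² (4 − 2 = 2).
Configuration: t₂g² eg⁰ → 2 unpaired electrons.
μ(spin-only) = √[2(2+2)] = √8 ≈ 2.83 μB.

2.83 μB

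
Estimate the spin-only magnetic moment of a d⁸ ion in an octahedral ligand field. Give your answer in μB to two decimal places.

For octahedral d⁸ the high- and low-spin configurations coincide.
Configuration: t₂g⁶ eg² → 2 unpaired electrons.
μ(spin-only) = √[2(2+2)] = √8 ≈ 2.83 μB.

2.83 μB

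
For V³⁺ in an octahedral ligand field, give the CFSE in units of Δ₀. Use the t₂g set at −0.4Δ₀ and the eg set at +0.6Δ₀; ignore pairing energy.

V is in group 5, so V³⁺ is d² (5 − 3 = 2).
For octahedral d² the high- and low-spin configurations coincide.
Configuration: t₂g² eg⁰.
CFSE = 2(-0.4Δ₀) + 0(0.6Δ₀) = -0.8Δ₀ + 0.0Δ₀ = -0.8Δ₀.

-0.8 Δ₀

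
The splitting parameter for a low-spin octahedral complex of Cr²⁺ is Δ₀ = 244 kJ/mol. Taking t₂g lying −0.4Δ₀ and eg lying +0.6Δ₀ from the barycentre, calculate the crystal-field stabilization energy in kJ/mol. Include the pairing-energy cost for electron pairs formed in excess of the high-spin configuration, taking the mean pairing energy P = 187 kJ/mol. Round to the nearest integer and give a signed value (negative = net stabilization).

-203

Group 6 minus oxidation state +2 gives a d⁴ configuration for Cr²⁺.
Configuration: t₂g⁴ eg⁰.
The orbital stabilization is -1.6Δ₀ = -1.6 × 244 = -390 kJ/mol.
Pairing penalty: 1 pair vs 0 in the high-spin reference → 1 extra × P = 187 kJ/mol.
Combining: -390 + 187 = -203 kJ/mol.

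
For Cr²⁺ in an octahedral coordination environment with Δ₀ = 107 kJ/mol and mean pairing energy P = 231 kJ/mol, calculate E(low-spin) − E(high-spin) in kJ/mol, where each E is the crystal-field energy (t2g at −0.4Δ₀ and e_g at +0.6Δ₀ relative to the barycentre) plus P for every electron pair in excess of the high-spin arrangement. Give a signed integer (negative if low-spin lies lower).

124

Cr sits in group 6; removing 2 electrons leaves Cr²⁺ with 6 − 2 = 4 d electrons.
High-spin: t2g^3 e_g^1, CFSE = -0.6Δ₀ = -64 kJ/mol.
Low-spin: t2g^4 e_g^0, orbital CFSE = -1.6Δ₀ = -171 kJ/mol; plus 1 excess pair × P = +231 kJ/mol; total 60 kJ/mol.
Thus E(LS) − E(HS) = 124 kJ/mol.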